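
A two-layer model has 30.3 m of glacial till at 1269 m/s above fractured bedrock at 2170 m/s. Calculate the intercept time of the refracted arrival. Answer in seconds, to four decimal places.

0.0387 s

θ_c = arcsin(V₁/V₂) = arcsin(1269/2170) = 35.79°; cos θ_c = 0.8112.
tᵢ = 2h·cos θ_c / V₁ = 2·30.3·0.8112 / 1269 = 0.03874 s.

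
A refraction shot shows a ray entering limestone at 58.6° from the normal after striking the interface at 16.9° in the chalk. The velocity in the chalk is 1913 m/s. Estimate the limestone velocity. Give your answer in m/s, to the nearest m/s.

5617 m/s

sin 16.9° = 0.2907; sin 58.6° = 0.8536.
V₂ = V₁·(sin θ₂/sin θ₁) = 1913·(0.8536/0.2907) = 5616.89 m/s.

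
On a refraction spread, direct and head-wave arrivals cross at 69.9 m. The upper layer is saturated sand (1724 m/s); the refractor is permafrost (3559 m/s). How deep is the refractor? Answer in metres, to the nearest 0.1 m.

h = (x_cross/2)·√((V₂−V₁)/(V₂+V₁)).
(V₂−V₁)/(V₂+V₁) = (3559−1724)/(3559+1724) = 0.3473; √ = 0.5894.
h = (69.9/2)·0.5894 = 20.60 m.

20.6 m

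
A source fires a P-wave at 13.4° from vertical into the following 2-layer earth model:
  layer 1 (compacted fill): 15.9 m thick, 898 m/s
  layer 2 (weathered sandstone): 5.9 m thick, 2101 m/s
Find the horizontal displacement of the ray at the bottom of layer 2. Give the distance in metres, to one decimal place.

7.6 m

Ray parameter p = sin 13.4° / 898 m/s = 2.5807e-04 s/m.
Layer 1: θ = 13.40°; offset = 15.9·tan 13.40° = 3.788 m.
Layer 2: sin θ = p·2101 = 0.5422 → θ = 32.83°; offset = 5.9·tan 32.83° = 3.807 m.
Summing the layer offsets gives 7.595 m.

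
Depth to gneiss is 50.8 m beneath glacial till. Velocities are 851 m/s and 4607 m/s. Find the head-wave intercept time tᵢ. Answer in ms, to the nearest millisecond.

θ_c = arcsin(V₁/V₂) = arcsin(851/4607) = 10.64°; cos θ_c = 0.9828.
tᵢ = 2h·cos θ_c / V₁ = 2·50.8·0.9828 / 851 = 0.11733 s.

117 ms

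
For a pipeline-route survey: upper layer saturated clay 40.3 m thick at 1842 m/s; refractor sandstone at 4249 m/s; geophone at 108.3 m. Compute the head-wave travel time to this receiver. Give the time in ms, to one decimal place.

t = x/V₂ + 2h·√(V₂²−V₁²)/(V₁V₂).
√(V₂²−V₁²) = √(4249²−1842²) = 3829.0 m/s; delay term = 2·40.3·3829.0/(1842·4249) = 0.03943 s.
t = 108.3/4249 + 0.03943 = 0.06492 s.

64.9 ms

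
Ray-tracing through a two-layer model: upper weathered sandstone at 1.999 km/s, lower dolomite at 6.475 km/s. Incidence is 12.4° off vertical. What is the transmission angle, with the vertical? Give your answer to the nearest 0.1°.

44.1°

Snell's law: sin θ₂ = (V₂/V₁)·sin θ₁ = (6.475/1.999)·sin 12.4° = 0.6956.
θ₂ = arcsin 0.6956 = 44.07° from the normal.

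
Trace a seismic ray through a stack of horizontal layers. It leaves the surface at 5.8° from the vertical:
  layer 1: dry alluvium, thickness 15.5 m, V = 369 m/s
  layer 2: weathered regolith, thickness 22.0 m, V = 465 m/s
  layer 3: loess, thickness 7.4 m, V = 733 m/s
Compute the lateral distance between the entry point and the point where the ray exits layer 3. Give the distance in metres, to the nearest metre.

6 m

p = sin θ₁/V₁ = sin 5.8°/369 = 2.7387e-04 s/m is conserved through the stack.
Layer 1: θ = 5.80°; offset = 15.5·tan 5.80° = 1.574 m.
Layer 2: sin θ = p·465 = 0.1273 → θ = 7.32°; offset = 22.0·tan 7.32° = 2.825 m.
Layer 3: sin θ = p·733 = 0.2007 → θ = 11.58°; offset = 7.4·tan 11.58° = 1.516 m.
Total horizontal offset = 5.915 m.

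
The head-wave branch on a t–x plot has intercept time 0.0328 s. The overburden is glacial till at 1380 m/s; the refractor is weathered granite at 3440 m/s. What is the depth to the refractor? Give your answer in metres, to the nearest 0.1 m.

24.7 m

θ_c = arcsin(1380/3440) = 23.65°; cos θ_c = 0.9160.
tᵢ = 2h cos θ_c/V₁ ⇒ h = tᵢ·V₁/(2 cos θ_c) = 0.0328·1380/(2·0.9160) = 24.71 m.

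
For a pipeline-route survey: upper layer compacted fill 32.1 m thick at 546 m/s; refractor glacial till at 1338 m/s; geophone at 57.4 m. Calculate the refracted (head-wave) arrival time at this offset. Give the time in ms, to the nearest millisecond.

150 ms

θ_c = arcsin(V₁/V₂) = arcsin(546/1338) = 24.08°, cos θ_c = 0.9129.
Intercept time tᵢ = 2h cos θ_c / V₁ = 2·32.1·0.9129/546 = 0.10735 s.
t = x/V₂ + tᵢ = 57.4/1338 + 0.10735 = 0.15025 s.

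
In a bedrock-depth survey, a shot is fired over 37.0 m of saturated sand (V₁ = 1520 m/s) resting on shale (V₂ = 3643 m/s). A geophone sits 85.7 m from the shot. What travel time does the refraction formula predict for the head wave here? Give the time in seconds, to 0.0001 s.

t = x/V₂ + 2h·√(V₂²−V₁²)/(V₁V₂).
√(V₂²−V₁²) = √(3643²−1520²) = 3310.7 m/s; delay term = 2·37.0·3310.7/(1520·3643) = 0.04424 s.
t = 85.7/3643 + 0.04424 = 0.06777 s.

0.0678 s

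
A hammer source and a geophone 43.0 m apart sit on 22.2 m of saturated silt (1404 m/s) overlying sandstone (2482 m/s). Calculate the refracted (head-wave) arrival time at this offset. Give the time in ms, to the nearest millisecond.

43 ms

t = x/V₂ + 2h·√(V₂²−V₁²)/(V₁V₂).
√(V₂²−V₁²) = √(2482²−1404²) = 2046.7 m/s; delay term = 2·22.2·2046.7/(1404·2482) = 0.02608 s.
t = 43.0/2482 + 0.02608 = 0.04340 s.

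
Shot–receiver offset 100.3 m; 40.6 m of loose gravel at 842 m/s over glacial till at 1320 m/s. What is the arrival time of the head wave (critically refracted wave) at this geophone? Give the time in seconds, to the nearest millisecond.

θ_c = arcsin(V₁/V₂) = arcsin(842/1320) = 39.63°, cos θ_c = 0.7701.
Intercept time tᵢ = 2h cos θ_c / V₁ = 2·40.6·0.7701/842 = 0.07427 s.
t = x/V₂ + tᵢ = 100.3/1320 + 0.07427 = 0.15025 s.

0.150 s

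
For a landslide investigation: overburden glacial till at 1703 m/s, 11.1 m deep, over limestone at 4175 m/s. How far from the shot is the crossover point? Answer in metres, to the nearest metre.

x_cross = 2h·√((V₂+V₁)/(V₂−V₁)).
(V₂+V₁)/(V₂−V₁) = (4175+1703)/(4175−1703) = 2.3778; √ = 1.5420.
x_cross = 2·11.1·1.5420 = 34.23 m.

34 m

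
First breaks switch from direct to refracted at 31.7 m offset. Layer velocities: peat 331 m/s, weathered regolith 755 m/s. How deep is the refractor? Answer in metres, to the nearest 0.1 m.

9.9 m

x_cross = 2h·√((V₂+V₁)/(V₂−V₁)) → h = x_cross / (2·√((V₂+V₁)/(V₂−V₁))).
√((V₂+V₁)/(V₂−V₁)) = √((755+331)/(755−331)) = 1.6004.
h = 31.7 / (2·1.6004) = 9.90 m.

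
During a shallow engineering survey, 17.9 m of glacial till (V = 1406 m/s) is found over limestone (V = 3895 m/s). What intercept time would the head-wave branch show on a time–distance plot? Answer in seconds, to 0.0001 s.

tᵢ = 2h·√(V₂²−V₁²)/(V₁V₂).
√(V₂²−V₁²) = √(3895²−1406²) = 3632.4 m/s.
tᵢ = 2·17.9·3632.4/(1406·3895) = 0.02375 s.

0.0237 s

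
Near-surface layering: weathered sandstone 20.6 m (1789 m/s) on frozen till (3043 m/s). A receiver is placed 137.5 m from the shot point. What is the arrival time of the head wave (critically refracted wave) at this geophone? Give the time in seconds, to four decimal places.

0.0638 s

t = x/V₂ + 2h·√(V₂²−V₁²)/(V₁V₂).
√(V₂²−V₁²) = √(3043²−1789²) = 2461.6 m/s; delay term = 2·20.6·2461.6/(1789·3043) = 0.01863 s.
t = 137.5/3043 + 0.01863 = 0.06381 s.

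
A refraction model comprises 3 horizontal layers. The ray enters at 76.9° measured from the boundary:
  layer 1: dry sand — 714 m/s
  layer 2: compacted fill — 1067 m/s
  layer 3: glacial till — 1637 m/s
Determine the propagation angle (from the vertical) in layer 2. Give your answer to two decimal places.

From the normal: θ₁ = 90° − 76.9° = 13.1°.
Snell's law across each interface conserves sin θ / V, so sin θ_2 = V_2·sin θ₁/V₁.
sin θ_2 = 1067 × sin 13.1° / 714 = 0.3387.
θ_2 = arcsin 0.3387 = 19.80°.

19.80°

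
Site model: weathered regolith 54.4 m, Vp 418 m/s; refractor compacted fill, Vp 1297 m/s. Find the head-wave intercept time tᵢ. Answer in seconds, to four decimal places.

0.2464 s

tᵢ = 2h·√(V₂²−V₁²)/(V₁V₂).
√(V₂²−V₁²) = √(1297²−418²) = 1227.8 m/s.
tᵢ = 2·54.4·1227.8/(418·1297) = 0.24640 s.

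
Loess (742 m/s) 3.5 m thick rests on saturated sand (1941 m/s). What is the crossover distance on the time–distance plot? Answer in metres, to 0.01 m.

10.47 m

x_cross = 2h·√((V₂+V₁)/(V₂−V₁)).
(V₂+V₁)/(V₂−V₁) = (1941+742)/(1941−742) = 2.2377; √ = 1.4959.
x_cross = 2·3.5·1.4959 = 10.47 m.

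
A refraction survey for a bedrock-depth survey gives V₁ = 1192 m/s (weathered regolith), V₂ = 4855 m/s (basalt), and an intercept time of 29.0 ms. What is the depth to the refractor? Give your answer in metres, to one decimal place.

17.8 m

θ_c = arcsin(1192/4855) = 14.21°; cos θ_c = 0.9694.
tᵢ = 2h cos θ_c/V₁ ⇒ h = tᵢ·V₁/(2 cos θ_c) = 0.029·1192/(2·0.9694) = 17.83 m.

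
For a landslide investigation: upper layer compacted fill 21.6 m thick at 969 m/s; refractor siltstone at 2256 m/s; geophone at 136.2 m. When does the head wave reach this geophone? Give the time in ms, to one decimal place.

100.6 ms

θ_c = arcsin(V₁/V₂) = arcsin(969/2256) = 25.44°, cos θ_c = 0.9031.
Intercept time tᵢ = 2h cos θ_c / V₁ = 2·21.6·0.9031/969 = 0.04026 s.
t = x/V₂ + tᵢ = 136.2/2256 + 0.04026 = 0.10063 s.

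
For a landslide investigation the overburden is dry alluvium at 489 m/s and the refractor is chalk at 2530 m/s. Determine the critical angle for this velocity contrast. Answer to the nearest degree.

11°

At critical incidence the refracted ray runs along the interface (θ₂ = 90°), so sin θ_c = V₁/V₂.
θ_c = arcsin(489/2530) = arcsin 0.1933 = 11.14°.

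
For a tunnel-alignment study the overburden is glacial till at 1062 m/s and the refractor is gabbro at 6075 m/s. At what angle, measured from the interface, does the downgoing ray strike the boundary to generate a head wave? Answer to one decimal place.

79.9°

Critical incidence: sin θ_c = V₁/V₂ = 1062/6075 = 0.1748.
θ_c = arcsin 0.1748 = 10.07°.
Measured from the interface: 90° − 10.07° = 79.93°.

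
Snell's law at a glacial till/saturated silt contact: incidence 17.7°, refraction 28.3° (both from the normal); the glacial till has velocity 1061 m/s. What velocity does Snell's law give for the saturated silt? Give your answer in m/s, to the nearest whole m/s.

Snell's law: sin 17.7°/V₁ = sin 28.3°/V₂.
V₂ = V₁·sin 28.3°/sin 17.7° = 1061 × 1.5593 = 1654.45 m/s.

1654 m/s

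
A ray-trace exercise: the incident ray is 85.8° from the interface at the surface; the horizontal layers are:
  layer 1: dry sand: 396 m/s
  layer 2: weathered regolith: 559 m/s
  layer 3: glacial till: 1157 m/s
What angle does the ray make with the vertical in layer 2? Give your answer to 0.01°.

From the normal: θ₁ = 90° − 85.8° = 4.2°.
Ray parameter p = sin 4.2° / 396 = 1.8494e-04 s/m.
sin θ_2 = p·V_2 = 1.8494e-04 × 559 = 0.1034.
θ_2 = 5.93° from the vertical.

5.93°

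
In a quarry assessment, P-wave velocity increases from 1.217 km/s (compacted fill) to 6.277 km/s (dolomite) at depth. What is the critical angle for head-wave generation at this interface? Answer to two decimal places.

11.18°

At critical incidence the refracted ray runs along the interface (θ₂ = 90°), so sin θ_c = V₁/V₂.
θ_c = arcsin(1.217/6.277) = arcsin 0.1939 = 11.18°.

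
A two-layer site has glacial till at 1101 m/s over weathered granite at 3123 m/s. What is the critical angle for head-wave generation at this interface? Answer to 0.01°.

At critical incidence the refracted ray runs along the interface (θ₂ = 90°), so sin θ_c = V₁/V₂.
θ_c = arcsin(1101/3123) = arcsin 0.3525 = 20.64°.

20.64°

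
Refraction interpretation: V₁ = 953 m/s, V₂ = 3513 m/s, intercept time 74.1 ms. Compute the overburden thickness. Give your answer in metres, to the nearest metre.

37 m

h = tᵢ·V₁·V₂ / (2·√(V₂²−V₁²)).
√(V₂²−V₁²) = √(3513² − 953²) = 3381.3 m/s.
h = 0.0741 s × 953 × 3513 / (2 × 3381.3) = 36.68 m.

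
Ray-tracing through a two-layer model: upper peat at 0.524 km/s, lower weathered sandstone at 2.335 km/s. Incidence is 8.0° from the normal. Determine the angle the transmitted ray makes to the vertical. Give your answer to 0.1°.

38.3°

sin θ₁/V₁ = sin θ₂/V₂ ⇒ sin θ₂ = 2.335·sin 8.0°/0.524 = 2.335·0.1392/0.524 = 0.6202.
θ₂ = arcsin 0.6202 = 38.33° from the normal.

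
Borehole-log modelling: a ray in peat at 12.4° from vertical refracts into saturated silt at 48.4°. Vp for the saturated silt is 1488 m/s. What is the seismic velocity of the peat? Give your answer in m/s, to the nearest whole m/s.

sin 12.4° = 0.2147; sin 48.4° = 0.7478.
V₁ = V₂·(sin θ₁/sin θ₂) = 1488·(0.2147/0.7478) = 427.29 m/s.

427 m/s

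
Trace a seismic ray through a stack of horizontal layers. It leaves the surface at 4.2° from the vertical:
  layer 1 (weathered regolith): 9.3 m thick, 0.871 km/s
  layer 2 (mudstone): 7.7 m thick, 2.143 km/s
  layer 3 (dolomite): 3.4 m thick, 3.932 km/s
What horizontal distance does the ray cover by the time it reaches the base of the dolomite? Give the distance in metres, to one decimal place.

Ray parameter p = sin 4.2° / 0.871 km/s = 8.4085e-02 s/km.
Layer 1: θ = 4.20°; offset = 9.3·tan 4.20° = 0.683 m.
Layer 2: sin θ = p·2.143 = 0.1802 → θ = 10.38°; offset = 7.7·tan 10.38° = 1.411 m.
Layer 3: sin θ = p·3.932 = 0.3306 → θ = 19.31°; offset = 3.4·tan 19.31° = 1.191 m.
Summing the layer offsets gives 3.285 m.

3.3 m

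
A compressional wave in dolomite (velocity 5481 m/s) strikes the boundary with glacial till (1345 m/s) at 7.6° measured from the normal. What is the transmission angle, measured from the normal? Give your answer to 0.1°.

sin θ₁/V₁ = sin θ₂/V₂ ⇒ sin θ₂ = 1345·sin 7.6°/5481 = 1345·0.1323/5481 = 0.0325.
θ₂ = sin⁻¹(0.0325) = 1.86° (from vertical).

1.9°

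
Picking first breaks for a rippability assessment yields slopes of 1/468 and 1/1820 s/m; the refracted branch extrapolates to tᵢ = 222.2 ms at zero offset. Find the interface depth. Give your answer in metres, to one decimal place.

h = tᵢ·V₁·V₂ / (2·√(V₂²−V₁²)).
√(V₂²−V₁²) = √(1820² − 468²) = 1758.8 m/s.
h = 0.2222 s × 468 × 1820 / (2 × 1758.8) = 53.80 m.

53.8 m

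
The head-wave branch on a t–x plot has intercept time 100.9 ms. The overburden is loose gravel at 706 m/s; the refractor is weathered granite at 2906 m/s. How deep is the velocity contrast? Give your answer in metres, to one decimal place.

θ_c = arcsin(706/2906) = 14.06°; cos θ_c = 0.9700.
tᵢ = 2h cos θ_c/V₁ ⇒ h = tᵢ·V₁/(2 cos θ_c) = 0.1009·706/(2·0.9700) = 36.72 m.

36.7 m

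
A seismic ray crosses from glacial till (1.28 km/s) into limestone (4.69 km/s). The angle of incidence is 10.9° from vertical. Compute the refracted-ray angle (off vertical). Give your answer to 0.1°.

Snell's law: sin θ₂ = (V₂/V₁)·sin θ₁ = (4.69/1.28)·sin 10.9° = 0.6929.
θ₂ = sin⁻¹(0.6929) = 43.86° (from vertical).

43.9°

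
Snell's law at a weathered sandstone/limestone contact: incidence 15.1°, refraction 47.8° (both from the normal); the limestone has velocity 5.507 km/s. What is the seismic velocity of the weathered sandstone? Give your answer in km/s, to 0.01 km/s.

sin 15.1° = 0.2605; sin 47.8° = 0.7408.
V₁ = V₂·(sin θ₁/sin θ₂) = 5.507·(0.2605/0.7408) = 1.94 km/s.

1.94 km/s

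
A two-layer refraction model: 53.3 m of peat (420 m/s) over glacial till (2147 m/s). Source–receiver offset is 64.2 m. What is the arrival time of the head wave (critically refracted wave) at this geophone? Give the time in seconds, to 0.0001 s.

0.2788 s

θ_c = arcsin(V₁/V₂) = arcsin(420/2147) = 11.28°, cos θ_c = 0.9807.
Intercept time tᵢ = 2h cos θ_c / V₁ = 2·53.3·0.9807/420 = 0.24891 s.
t = x/V₂ + tᵢ = 64.2/2147 + 0.24891 = 0.27881 s.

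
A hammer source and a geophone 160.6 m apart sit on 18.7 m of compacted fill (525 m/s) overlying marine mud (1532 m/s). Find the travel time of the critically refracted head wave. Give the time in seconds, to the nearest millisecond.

0.172 s

t = x/V₂ + 2h·√(V₂²−V₁²)/(V₁V₂).
√(V₂²−V₁²) = √(1532²−525²) = 1439.2 m/s; delay term = 2·18.7·1439.2/(525·1532) = 0.06692 s.
t = 160.6/1532 + 0.06692 = 0.17175 s.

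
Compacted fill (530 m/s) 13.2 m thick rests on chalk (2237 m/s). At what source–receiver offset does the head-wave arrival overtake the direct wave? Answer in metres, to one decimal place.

x_cross = 2h·√((V₂+V₁)/(V₂−V₁)).
(V₂+V₁)/(V₂−V₁) = (2237+530)/(2237−530) = 1.6210; √ = 1.2732.
x_cross = 2·13.2·1.2732 = 33.61 m.

33.6 m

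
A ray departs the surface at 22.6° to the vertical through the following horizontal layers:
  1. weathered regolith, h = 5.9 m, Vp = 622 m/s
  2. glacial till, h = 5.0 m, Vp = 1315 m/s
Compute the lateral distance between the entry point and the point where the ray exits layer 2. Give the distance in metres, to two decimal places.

Apply Snell's law at each interface; in layer i the horizontal offset is hᵢ·tan θᵢ.
Layer 1: θ = 22.60°; offset = 5.9·tan 22.60° = 2.4559 m.
Layer 2: sin θ = 1315·sin 22.6°/622 = 0.8125, θ = 54.34°; offset = 5.0·tan 54.34° = 6.9677 m.
Total horizontal offset = 9.4236 m.

9.42 m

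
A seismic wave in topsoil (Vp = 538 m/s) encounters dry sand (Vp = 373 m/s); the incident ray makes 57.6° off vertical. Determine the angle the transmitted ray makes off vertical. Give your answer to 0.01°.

35.83°

Snell's law: sin θ₂ = (V₂/V₁)·sin θ₁ = (373/538)·sin 57.6° = 0.5854.
θ₂ = sin⁻¹(0.5854) = 35.83° (from vertical).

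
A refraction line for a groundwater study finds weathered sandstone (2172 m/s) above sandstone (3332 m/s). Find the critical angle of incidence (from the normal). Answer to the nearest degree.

Critical incidence: sin θ_c = V₁/V₂ = 2172/3332 = 0.6519.
θ_c = arcsin 0.6519 = 40.68°.

41°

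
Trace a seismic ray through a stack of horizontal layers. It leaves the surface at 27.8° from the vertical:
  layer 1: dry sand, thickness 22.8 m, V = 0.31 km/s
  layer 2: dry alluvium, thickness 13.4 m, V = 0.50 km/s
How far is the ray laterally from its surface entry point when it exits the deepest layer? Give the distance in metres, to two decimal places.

Ray parameter p = sin 27.8° / 0.31 km/s = 1.5045e+00 s/km.
Layer 1: θ = 27.80°; offset = 22.8·tan 27.80° = 12.0211 m.
Layer 2: sin θ = p·0.50 = 0.7522 → θ = 48.78°; offset = 13.4·tan 48.78° = 15.2983 m.
Total horizontal offset = 27.3194 m.

27.32 m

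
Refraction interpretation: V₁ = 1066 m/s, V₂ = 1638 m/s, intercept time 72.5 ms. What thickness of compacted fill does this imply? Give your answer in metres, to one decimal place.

h = tᵢ·V₁·V₂ / (2·√(V₂²−V₁²)).
√(V₂²−V₁²) = √(1638² − 1066²) = 1243.7 m/s.
h = 0.0725 s × 1066 × 1638 / (2 × 1243.7) = 50.90 m.

50.9 m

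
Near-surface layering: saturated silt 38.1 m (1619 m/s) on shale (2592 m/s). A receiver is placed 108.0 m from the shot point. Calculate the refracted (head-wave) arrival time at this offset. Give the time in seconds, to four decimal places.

θ_c = arcsin(V₁/V₂) = arcsin(1619/2592) = 38.65°, cos θ_c = 0.7809.
Intercept time tᵢ = 2h cos θ_c / V₁ = 2·38.1·0.7809/1619 = 0.03676 s.
t = x/V₂ + tᵢ = 108.0/2592 + 0.03676 = 0.07842 s.

0.0784 s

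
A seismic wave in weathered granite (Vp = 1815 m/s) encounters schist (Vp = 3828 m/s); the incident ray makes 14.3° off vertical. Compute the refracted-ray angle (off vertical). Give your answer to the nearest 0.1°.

sin θ₁/V₁ = sin θ₂/V₂ ⇒ sin θ₂ = 3828·sin 14.3°/1815 = 3828·0.2470/1815 = 0.5209.
θ₂ = arcsin 0.5209 = 31.40° from the normal.

31.4°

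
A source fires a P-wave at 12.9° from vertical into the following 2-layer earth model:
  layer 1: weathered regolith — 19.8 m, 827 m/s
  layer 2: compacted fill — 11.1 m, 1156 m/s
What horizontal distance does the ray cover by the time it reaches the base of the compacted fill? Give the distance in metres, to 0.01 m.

Apply Snell's law at each interface; in layer i the horizontal offset is hᵢ·tan θᵢ.
Layer 1: θ = 12.90°; offset = 19.8·tan 12.90° = 4.5348 m.
Layer 2: sin θ = 1156·sin 12.9°/827 = 0.3121, θ = 18.18°; offset = 11.1·tan 18.18° = 3.6460 m.
Total horizontal offset = 8.1808 m.

8.18 m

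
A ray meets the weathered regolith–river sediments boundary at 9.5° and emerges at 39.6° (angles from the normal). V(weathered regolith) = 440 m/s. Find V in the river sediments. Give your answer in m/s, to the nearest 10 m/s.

Snell's law: sin 9.5°/V₁ = sin 39.6°/V₂.
V₂ = V₁·sin 39.6°/sin 9.5° = 440 × 3.8621 = 1699.31 m/s.

1700 m/s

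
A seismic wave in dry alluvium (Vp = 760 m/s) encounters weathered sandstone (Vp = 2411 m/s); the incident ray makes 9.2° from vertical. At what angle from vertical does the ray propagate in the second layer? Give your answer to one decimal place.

sin θ₁/V₁ = sin θ₂/V₂ ⇒ sin θ₂ = 2411·sin 9.2°/760 = 2411·0.1599/760 = 0.5072.
θ₂ = sin⁻¹(0.5072) = 30.48° (from vertical).

30.5°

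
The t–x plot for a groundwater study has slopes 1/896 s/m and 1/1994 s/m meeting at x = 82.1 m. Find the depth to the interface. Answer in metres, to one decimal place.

h = (x_cross/2)·√((V₂−V₁)/(V₂+V₁)).
(V₂−V₁)/(V₂+V₁) = (1994−896)/(1994+896) = 0.3799; √ = 0.6164.
h = (82.1/2)·0.6164 = 25.30 m.

25.3 m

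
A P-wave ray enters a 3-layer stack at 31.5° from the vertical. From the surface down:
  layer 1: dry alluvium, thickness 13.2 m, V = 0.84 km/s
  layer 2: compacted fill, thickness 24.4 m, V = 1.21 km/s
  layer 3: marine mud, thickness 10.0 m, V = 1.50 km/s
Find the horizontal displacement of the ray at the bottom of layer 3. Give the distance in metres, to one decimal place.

61.9 m

Ray parameter p = sin 31.5° / 0.84 km/s = 6.2202e-01 s/km.
Layer 1: θ = 31.50°; offset = 13.2·tan 31.50° = 8.089 m.
Layer 2: sin θ = p·1.21 = 0.7526 → θ = 48.82°; offset = 24.4·tan 48.82° = 27.892 m.
Layer 3: sin θ = p·1.50 = 0.9330 → θ = 68.91°; offset = 10.0·tan 68.91° = 25.933 m.
Summing the layer offsets gives 61.913 m.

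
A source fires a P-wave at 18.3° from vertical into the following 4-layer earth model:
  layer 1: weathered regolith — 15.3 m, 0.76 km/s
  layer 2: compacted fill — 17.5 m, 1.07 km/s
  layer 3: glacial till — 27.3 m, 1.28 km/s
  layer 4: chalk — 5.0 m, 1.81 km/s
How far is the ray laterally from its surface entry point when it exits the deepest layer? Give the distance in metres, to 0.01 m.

Ray parameter p = sin 18.3° / 0.76 km/s = 4.1315e-01 s/km.
Layer 1: θ = 18.30°; offset = 15.3·tan 18.30° = 5.0600 m.
Layer 2: sin θ = p·1.07 = 0.4421 → θ = 26.24°; offset = 17.5·tan 26.24° = 8.6247 m.
Layer 3: sin θ = p·1.28 = 0.5288 → θ = 31.93°; offset = 27.3·tan 31.93° = 17.0102 m.
Layer 4: sin θ = p·1.81 = 0.7478 → θ = 48.40°; offset = 5.0·tan 48.40° = 5.6316 m.
Summing the layer offsets gives 36.3265 m.

36.33 m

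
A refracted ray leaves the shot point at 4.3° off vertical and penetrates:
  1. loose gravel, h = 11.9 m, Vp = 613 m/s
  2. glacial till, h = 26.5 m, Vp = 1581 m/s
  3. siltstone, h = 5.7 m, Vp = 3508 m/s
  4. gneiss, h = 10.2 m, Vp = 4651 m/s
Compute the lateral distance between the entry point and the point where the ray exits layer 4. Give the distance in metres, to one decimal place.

15.9 m

p = sin θ₁/V₁ = sin 4.3°/613 = 1.2231e-04 s/m is conserved through the stack.
Layer 1: θ = 4.30°; offset = 11.9·tan 4.30° = 0.895 m.
Layer 2: sin θ = p·1581 = 0.1934 → θ = 11.15°; offset = 26.5·tan 11.15° = 5.223 m.
Layer 3: sin θ = p·3508 = 0.4291 → θ = 25.41°; offset = 5.7·tan 25.41° = 2.708 m.
Layer 4: sin θ = p·4651 = 0.5689 → θ = 34.67°; offset = 10.2·tan 34.67° = 7.056 m.
Σ offsets = 15.881 m.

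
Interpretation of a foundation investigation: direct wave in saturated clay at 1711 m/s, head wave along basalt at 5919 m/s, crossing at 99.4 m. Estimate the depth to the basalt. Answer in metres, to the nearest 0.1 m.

h = (x_cross/2)·√((V₂−V₁)/(V₂+V₁)).
(V₂−V₁)/(V₂+V₁) = (5919−1711)/(5919+1711) = 0.5515; √ = 0.7426.
h = (99.4/2)·0.7426 = 36.91 m.

36.9 m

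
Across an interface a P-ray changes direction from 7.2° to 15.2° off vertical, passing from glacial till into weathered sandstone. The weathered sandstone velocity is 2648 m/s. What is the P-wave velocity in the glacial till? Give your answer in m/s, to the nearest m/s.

Snell's law: sin 7.2°/V₁ = sin 15.2°/V₂.
V₁ = V₂·sin 7.2°/sin 15.2° = 2648 × 0.4780 = 1265.81 m/s.

1266 m/s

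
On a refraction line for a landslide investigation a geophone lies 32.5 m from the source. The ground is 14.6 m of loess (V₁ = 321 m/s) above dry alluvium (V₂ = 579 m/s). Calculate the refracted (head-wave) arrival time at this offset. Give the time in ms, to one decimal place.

131.8 ms

θ_c = arcsin(V₁/V₂) = arcsin(321/579) = 33.67°, cos θ_c = 0.8322.
Intercept time tᵢ = 2h cos θ_c / V₁ = 2·14.6·0.8322/321 = 0.07571 s.
t = x/V₂ + tᵢ = 32.5/579 + 0.07571 = 0.13184 s.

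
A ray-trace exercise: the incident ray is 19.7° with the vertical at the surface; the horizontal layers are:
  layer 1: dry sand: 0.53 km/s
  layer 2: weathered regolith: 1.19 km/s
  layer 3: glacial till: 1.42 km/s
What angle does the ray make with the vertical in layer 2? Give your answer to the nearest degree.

Snell's law across each interface conserves sin θ / V, so sin θ_2 = V_2·sin θ₁/V₁.
sin θ_2 = 1.19 × sin 19.7° / 0.53 = 0.7569.
θ_2 = 49.19° from the vertical.

49°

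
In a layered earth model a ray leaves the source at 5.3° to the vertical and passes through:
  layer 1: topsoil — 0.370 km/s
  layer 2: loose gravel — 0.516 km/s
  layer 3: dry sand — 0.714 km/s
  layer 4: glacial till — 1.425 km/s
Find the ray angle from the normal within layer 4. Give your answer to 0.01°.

20.84°

Snell's law across each interface conserves sin θ / V, so sin θ_4 = V_4·sin θ₁/V₁.
sin θ_4 = 1.425 × sin 5.3° / 0.370 = 0.3558.
θ_4 = 20.84° from the vertical.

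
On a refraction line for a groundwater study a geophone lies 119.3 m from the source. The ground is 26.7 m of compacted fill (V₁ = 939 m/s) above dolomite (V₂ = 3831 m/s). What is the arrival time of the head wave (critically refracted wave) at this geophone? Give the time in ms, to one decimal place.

t = x/V₂ + 2h·√(V₂²−V₁²)/(V₁V₂).
√(V₂²−V₁²) = √(3831²−939²) = 3714.1 m/s; delay term = 2·26.7·3714.1/(939·3831) = 0.05513 s.
t = 119.3/3831 + 0.05513 = 0.08627 s.

86.3 ms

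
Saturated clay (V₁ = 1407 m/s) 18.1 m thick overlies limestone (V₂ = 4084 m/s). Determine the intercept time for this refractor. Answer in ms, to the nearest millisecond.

24 ms

θ_c = arcsin(V₁/V₂) = arcsin(1407/4084) = 20.15°; cos θ_c = 0.9388.
tᵢ = 2h·cos θ_c / V₁ = 2·18.1·0.9388 / 1407 = 0.02415 s.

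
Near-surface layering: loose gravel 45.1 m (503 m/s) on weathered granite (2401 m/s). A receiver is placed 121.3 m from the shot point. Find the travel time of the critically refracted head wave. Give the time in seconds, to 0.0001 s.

0.2259 s

θ_c = arcsin(V₁/V₂) = arcsin(503/2401) = 12.09°, cos θ_c = 0.9778.
Intercept time tᵢ = 2h cos θ_c / V₁ = 2·45.1·0.9778/503 = 0.17534 s.
t = x/V₂ + tᵢ = 121.3/2401 + 0.17534 = 0.22587 s.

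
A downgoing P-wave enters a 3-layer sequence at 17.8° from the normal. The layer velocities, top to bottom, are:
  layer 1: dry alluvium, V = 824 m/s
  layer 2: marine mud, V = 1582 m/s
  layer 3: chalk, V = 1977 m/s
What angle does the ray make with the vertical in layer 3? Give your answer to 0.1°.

47.2°

Snell's law across each interface conserves sin θ / V, so sin θ_3 = V_3·sin θ₁/V₁.
sin θ_3 = 1977 × sin 17.8° / 824 = 0.7334.
θ_3 = arcsin 0.7334 = 47.18°.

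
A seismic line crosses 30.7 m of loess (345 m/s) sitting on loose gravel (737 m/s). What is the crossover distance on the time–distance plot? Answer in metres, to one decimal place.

102.0 m

x_cross = 2h·√((V₂+V₁)/(V₂−V₁)).
(V₂+V₁)/(V₂−V₁) = (737+345)/(737−345) = 2.7602; √ = 1.6614.
x_cross = 2·30.7·1.6614 = 102.01 m.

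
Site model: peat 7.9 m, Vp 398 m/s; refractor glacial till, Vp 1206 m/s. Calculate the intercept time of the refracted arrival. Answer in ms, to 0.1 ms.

37.5 ms

θ_c = arcsin(V₁/V₂) = arcsin(398/1206) = 19.27°; cos θ_c = 0.9440.
tᵢ = 2h·cos θ_c / V₁ = 2·7.9·0.9440 / 398 = 0.03747 s.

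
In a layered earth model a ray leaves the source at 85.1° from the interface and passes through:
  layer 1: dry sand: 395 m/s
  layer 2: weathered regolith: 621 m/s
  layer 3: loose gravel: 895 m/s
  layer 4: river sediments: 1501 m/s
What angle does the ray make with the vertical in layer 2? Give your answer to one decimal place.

7.7°

From the normal: θ₁ = 90° − 85.1° = 4.9°.
Ray parameter p = sin 4.9° / 395 = 2.1625e-04 s/m.
sin θ_2 = p·V_2 = 2.1625e-04 × 621 = 0.1343.
θ_2 = 7.72° from the vertical.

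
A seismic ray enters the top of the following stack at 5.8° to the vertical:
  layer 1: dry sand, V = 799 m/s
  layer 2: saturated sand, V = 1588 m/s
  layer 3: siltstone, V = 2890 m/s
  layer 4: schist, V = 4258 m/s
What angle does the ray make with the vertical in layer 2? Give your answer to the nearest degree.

Ray parameter p = sin 5.8° / 799 = 1.2648e-04 s/m.
sin θ_2 = p·V_2 = 1.2648e-04 × 1588 = 0.2008.
θ_2 = arcsin 0.2008 = 11.59°.

12°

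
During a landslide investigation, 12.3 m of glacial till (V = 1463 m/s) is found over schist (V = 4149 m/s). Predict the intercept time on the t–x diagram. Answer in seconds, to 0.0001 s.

tᵢ = 2h·√(V₂²−V₁²)/(V₁V₂).
√(V₂²−V₁²) = √(4149²−1463²) = 3882.5 m/s.
tᵢ = 2·12.3·3882.5/(1463·4149) = 0.01573 s.

0.0157 s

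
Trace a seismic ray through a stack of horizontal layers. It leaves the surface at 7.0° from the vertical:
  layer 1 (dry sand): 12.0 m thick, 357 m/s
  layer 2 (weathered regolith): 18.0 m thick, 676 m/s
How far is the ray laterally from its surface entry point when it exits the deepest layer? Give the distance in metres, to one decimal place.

5.7 m

Ray parameter p = sin 7.0° / 357 m/s = 3.4137e-04 s/m.
Layer 1: θ = 7.00°; offset = 12.0·tan 7.00° = 1.473 m.
Layer 2: sin θ = p·676 = 0.2308 → θ = 13.34°; offset = 18.0·tan 13.34° = 4.269 m.
Summing the layer offsets gives 5.742 m.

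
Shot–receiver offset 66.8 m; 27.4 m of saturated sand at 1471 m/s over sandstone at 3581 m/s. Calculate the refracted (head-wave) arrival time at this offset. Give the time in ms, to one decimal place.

52.6 ms

t = x/V₂ + 2h·√(V₂²−V₁²)/(V₁V₂).
√(V₂²−V₁²) = √(3581²−1471²) = 3264.9 m/s; delay term = 2·27.4·3264.9/(1471·3581) = 0.03397 s.
t = 66.8/3581 + 0.03397 = 0.05262 s.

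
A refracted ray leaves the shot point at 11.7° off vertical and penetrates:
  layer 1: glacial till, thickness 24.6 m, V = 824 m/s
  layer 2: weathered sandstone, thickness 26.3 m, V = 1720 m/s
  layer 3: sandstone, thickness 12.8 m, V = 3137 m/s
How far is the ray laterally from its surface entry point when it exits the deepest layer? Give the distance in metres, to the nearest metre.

p = sin θ₁/V₁ = sin 11.7°/824 = 2.4610e-04 s/m is conserved through the stack.
Layer 1: θ = 11.70°; offset = 24.6·tan 11.70° = 5.094 m.
Layer 2: sin θ = p·1720 = 0.4233 → θ = 25.04°; offset = 26.3·tan 25.04° = 12.288 m.
Layer 3: sin θ = p·3137 = 0.7720 → θ = 50.54°; offset = 12.8·tan 50.54° = 15.547 m.
Summing the layer offsets gives 32.929 m.

33 m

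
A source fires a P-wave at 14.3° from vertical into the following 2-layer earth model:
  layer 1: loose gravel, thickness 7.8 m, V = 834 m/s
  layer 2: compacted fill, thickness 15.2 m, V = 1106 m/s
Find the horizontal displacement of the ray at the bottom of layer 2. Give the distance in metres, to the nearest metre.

p = sin θ₁/V₁ = sin 14.3°/834 = 2.9616e-04 s/m is conserved through the stack.
Layer 1: θ = 14.30°; offset = 7.8·tan 14.30° = 1.988 m.
Layer 2: sin θ = p·1106 = 0.3276 → θ = 19.12°; offset = 15.2·tan 19.12° = 5.270 m.
Σ offsets = 7.258 m.

7 m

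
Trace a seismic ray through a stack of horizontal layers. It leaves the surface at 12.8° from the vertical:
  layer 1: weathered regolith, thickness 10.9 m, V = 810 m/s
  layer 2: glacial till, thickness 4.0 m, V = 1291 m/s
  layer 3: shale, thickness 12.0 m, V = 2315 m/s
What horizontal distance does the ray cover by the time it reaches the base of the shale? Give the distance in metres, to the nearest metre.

Ray parameter p = sin 12.8° / 810 m/s = 2.7352e-04 s/m.
Layer 1: θ = 12.80°; offset = 10.9·tan 12.80° = 2.476 m.
Layer 2: sin θ = p·1291 = 0.3531 → θ = 20.68°; offset = 4.0·tan 20.68° = 1.510 m.
Layer 3: sin θ = p·2315 = 0.6332 → θ = 39.29°; offset = 12.0·tan 39.29° = 9.817 m.
Summing the layer offsets gives 13.803 m.

14 m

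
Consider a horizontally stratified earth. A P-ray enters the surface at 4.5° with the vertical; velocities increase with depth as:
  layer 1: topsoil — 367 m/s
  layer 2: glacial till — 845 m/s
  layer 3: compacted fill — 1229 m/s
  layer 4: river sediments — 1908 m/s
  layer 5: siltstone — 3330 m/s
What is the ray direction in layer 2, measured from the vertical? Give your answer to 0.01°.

10.41°

Snell's law across each interface conserves sin θ / V, so sin θ_2 = V_2·sin θ₁/V₁.
sin θ_2 = 845 × sin 4.5° / 367 = 0.1806.
θ_2 = 10.41° from the vertical.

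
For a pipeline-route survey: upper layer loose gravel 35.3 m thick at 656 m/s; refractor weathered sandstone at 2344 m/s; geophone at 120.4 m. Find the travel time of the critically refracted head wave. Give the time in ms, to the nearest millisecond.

t = x/V₂ + 2h·√(V₂²−V₁²)/(V₁V₂).
√(V₂²−V₁²) = √(2344²−656²) = 2250.3 m/s; delay term = 2·35.3·2250.3/(656·2344) = 0.10332 s.
t = 120.4/2344 + 0.10332 = 0.15469 s.

155 ms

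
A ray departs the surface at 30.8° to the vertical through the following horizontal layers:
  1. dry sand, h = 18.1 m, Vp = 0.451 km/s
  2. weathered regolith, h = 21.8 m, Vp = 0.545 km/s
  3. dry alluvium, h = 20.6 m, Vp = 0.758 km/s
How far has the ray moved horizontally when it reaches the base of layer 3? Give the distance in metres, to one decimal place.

Ray parameter p = sin 30.8° / 0.451 km/s = 1.1354e+00 s/km.
Layer 1: θ = 30.80°; offset = 18.1·tan 30.80° = 10.790 m.
Layer 2: sin θ = p·0.545 = 0.6188 → θ = 38.23°; offset = 21.8·tan 38.23° = 17.171 m.
Layer 3: sin θ = p·0.758 = 0.8606 → θ = 59.38°; offset = 20.6·tan 59.38° = 34.810 m.
Total horizontal offset = 62.771 m.

62.8 m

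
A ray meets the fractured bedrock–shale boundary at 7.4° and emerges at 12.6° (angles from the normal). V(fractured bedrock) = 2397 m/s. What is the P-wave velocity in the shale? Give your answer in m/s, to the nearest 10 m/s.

sin 7.4° = 0.1288; sin 12.6° = 0.2181.
V₂ = V₁·(sin θ₂/sin θ₁) = 2397·(0.2181/0.1288) = 4059.84 m/s.

4060 m/s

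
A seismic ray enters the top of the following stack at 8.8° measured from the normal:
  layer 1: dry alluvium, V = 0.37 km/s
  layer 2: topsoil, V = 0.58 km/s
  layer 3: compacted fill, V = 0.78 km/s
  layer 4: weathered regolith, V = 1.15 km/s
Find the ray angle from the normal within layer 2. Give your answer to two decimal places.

13.88°

Snell's law across each interface conserves sin θ / V, so sin θ_2 = V_2·sin θ₁/V₁.
sin θ_2 = 0.58 × sin 8.8° / 0.37 = 0.2398.
θ_2 = 13.88° from the vertical.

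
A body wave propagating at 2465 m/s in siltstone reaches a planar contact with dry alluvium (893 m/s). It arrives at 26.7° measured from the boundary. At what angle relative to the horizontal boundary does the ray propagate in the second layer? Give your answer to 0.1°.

Convert to the normal: θ₁ = 90° − 26.7° = 63.3°.
Snell's law: sin θ₂ = (V₂/V₁)·sin θ₁ = (893/2465)·sin 63.3° = 0.3236.
θ₂ = sin⁻¹(0.3236) = 18.88° (from vertical).
From the interface: 90° − 18.88° = 71.12°.

71.1°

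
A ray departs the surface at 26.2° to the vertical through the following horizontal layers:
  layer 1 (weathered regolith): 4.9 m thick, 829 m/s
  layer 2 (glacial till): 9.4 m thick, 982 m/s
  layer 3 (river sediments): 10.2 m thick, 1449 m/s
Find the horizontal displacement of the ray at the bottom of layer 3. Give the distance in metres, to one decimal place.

Ray parameter p = sin 26.2° / 829 m/s = 5.3258e-04 s/m.
Layer 1: θ = 26.20°; offset = 4.9·tan 26.20° = 2.411 m.
Layer 2: sin θ = p·982 = 0.5230 → θ = 31.53°; offset = 9.4·tan 31.53° = 5.768 m.
Layer 3: sin θ = p·1449 = 0.7717 → θ = 50.51°; offset = 10.2·tan 50.51° = 12.377 m.
Summing the layer offsets gives 20.556 m.

20.6 m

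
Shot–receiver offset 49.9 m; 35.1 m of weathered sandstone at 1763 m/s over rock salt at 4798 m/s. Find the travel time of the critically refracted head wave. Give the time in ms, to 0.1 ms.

θ_c = arcsin(V₁/V₂) = arcsin(1763/4798) = 21.56°, cos θ_c = 0.9300.
Intercept time tᵢ = 2h cos θ_c / V₁ = 2·35.1·0.9300/1763 = 0.03703 s.
t = x/V₂ + tᵢ = 49.9/4798 + 0.03703 = 0.04743 s.

47.4 ms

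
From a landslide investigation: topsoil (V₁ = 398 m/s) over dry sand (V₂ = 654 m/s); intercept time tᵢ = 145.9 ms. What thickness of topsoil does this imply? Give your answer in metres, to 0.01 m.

36.59 m

h = tᵢ·V₁·V₂ / (2·√(V₂²−V₁²)).
√(V₂²−V₁²) = √(654² − 398²) = 519.0 m/s.
h = 0.1459 s × 398 × 654 / (2 × 519.0) = 36.59 m.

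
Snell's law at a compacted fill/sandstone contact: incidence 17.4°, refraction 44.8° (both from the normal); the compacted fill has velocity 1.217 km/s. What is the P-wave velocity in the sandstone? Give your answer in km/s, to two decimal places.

2.87 km/s

Snell's law: sin 17.4°/V₁ = sin 44.8°/V₂.
V₂ = V₁·sin 44.8°/sin 17.4° = 1.217 × 2.3563 = 2.87 km/s.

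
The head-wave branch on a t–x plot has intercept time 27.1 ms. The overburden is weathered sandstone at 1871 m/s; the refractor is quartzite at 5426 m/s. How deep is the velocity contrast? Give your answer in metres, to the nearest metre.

θ_c = arcsin(1871/5426) = 20.17°; cos θ_c = 0.9387.
tᵢ = 2h cos θ_c/V₁ ⇒ h = tᵢ·V₁/(2 cos θ_c) = 0.0271·1871/(2·0.9387) = 27.01 m.

27 m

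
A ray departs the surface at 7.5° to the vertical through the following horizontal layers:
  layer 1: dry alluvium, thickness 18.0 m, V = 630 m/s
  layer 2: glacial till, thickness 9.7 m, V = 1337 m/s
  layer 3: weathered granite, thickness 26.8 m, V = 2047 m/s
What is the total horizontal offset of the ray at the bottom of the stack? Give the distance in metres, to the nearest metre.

18 m

Apply Snell's law at each interface; in layer i the horizontal offset is hᵢ·tan θᵢ.
Layer 1: θ = 7.50°; offset = 18.0·tan 7.50° = 2.370 m.
Layer 2: sin θ = 1337·sin 7.5°/630 = 0.2770, θ = 16.08°; offset = 9.7·tan 16.08° = 2.796 m.
Layer 3: sin θ = 2047·sin 7.5°/630 = 0.4241, θ = 25.09°; offset = 26.8·tan 25.09° = 12.551 m.
Σ offsets = 17.717 m.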